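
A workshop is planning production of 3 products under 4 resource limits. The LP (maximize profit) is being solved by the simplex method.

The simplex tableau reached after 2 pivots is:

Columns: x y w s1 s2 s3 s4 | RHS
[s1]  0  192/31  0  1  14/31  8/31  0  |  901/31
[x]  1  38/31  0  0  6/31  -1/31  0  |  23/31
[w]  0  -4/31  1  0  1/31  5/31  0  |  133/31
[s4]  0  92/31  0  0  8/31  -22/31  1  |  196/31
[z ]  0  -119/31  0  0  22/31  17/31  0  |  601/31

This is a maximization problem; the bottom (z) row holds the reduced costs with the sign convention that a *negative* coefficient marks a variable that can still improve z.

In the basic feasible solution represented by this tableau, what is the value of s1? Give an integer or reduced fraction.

s1 is basic (row 1); its value is the RHS of that row: 901/31.

901/31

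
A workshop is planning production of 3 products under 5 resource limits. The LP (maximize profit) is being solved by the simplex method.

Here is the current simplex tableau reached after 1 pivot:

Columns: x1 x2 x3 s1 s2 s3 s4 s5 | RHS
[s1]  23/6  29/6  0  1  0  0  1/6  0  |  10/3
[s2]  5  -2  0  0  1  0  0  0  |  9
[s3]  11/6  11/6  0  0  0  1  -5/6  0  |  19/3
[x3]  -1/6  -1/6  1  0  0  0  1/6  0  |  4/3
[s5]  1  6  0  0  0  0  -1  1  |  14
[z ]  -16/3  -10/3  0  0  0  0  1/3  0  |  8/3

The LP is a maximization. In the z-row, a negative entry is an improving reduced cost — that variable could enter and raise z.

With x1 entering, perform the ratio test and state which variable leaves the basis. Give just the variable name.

s1

Ratios: row 1 (s1): (10/3)/(23/6) = 20/23; row 2 (s2): 9/5 = 9/5; row 3 (s3): (19/3)/(11/6) = 38/11; row 4 (x3): entry -1/6 ≤ 0, skip; row 5 (s5): 14/1 = 14.
Minimum ratio 20/23 is in the s1 row, so s1 leaves.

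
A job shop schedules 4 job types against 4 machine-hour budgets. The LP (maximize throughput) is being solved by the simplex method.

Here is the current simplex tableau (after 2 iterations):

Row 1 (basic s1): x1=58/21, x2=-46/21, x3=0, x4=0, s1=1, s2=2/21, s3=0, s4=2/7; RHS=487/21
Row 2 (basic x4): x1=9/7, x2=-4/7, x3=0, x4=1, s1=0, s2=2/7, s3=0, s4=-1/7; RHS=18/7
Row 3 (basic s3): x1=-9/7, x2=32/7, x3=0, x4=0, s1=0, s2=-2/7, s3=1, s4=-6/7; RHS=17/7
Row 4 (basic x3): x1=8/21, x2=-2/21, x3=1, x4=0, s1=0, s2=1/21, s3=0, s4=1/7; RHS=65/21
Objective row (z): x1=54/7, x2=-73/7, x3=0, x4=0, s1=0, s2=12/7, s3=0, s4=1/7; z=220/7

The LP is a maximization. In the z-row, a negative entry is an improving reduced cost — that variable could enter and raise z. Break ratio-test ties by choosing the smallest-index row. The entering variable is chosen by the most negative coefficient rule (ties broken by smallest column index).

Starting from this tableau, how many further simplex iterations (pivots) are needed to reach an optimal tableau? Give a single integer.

pivot: x2 in, s3 out → z = 1183/32
pivot: s4 in, x3 out → z = 991/12
No improving column remains; optimal.

2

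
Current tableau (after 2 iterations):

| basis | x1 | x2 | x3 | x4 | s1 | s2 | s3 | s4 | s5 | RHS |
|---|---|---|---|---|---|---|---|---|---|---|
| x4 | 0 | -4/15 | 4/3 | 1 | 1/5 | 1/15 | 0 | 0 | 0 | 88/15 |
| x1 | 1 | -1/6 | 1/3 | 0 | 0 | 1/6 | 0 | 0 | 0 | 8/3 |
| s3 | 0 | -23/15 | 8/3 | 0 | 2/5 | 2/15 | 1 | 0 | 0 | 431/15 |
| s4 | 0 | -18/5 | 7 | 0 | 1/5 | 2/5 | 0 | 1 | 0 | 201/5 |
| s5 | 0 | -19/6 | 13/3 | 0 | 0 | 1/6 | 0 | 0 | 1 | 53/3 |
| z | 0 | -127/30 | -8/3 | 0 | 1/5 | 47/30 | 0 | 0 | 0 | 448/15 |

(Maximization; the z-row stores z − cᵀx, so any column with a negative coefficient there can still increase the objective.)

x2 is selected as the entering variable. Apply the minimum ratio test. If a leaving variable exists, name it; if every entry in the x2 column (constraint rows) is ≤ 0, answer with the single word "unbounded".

unbounded

x2-column entries: row 1: -4/15, row 2: -1/6, row 3: -23/15, row 4: -18/5, row 5: -19/6. All ≤ 0, so x2 can increase without bound; the LP is unbounded in this direction.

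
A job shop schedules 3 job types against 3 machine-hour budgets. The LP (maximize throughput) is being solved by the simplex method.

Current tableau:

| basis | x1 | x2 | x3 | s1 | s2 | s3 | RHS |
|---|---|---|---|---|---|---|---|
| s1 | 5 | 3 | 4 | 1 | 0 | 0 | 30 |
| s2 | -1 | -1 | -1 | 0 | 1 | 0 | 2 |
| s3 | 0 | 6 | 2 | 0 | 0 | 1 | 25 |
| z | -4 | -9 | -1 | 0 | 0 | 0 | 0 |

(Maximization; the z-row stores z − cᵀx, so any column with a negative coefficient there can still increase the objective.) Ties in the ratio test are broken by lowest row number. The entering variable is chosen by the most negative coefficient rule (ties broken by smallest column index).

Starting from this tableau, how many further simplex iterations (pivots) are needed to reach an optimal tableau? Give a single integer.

2

pivot: x2 in, s3 out → z = 75/2
pivot: x1 in, s1 out → z = 103/2
No improving column remains; optimal.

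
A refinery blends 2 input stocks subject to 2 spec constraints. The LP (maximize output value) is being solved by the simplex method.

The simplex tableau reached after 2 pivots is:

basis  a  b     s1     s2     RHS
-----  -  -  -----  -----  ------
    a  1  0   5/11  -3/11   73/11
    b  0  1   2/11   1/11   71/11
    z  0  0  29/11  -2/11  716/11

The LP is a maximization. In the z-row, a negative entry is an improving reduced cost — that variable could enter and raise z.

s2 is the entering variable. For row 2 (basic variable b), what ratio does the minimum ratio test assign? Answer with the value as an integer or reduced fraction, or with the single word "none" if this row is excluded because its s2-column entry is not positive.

71

Ratio = RHS / (s2 entry) = (71/11) / (1/11) = 71.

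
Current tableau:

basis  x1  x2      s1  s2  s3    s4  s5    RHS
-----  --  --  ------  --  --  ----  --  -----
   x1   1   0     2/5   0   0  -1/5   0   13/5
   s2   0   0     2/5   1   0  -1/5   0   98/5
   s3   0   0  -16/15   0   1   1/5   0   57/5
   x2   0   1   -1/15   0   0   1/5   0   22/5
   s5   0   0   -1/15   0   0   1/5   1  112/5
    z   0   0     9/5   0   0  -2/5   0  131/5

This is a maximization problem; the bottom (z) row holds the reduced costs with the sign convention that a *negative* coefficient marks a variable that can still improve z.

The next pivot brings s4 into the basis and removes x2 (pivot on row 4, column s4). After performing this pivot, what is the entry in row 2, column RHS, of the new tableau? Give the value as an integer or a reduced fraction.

24

Pivot element is row 4, column s4: 1/5.
Normalize row 4: new (row 4, RHS) = (22/5)/(1/5) = 22.
row 2 ← row 2 − (-1/5)·(new row 4): 98/5 − (-1/5)·22 = 24.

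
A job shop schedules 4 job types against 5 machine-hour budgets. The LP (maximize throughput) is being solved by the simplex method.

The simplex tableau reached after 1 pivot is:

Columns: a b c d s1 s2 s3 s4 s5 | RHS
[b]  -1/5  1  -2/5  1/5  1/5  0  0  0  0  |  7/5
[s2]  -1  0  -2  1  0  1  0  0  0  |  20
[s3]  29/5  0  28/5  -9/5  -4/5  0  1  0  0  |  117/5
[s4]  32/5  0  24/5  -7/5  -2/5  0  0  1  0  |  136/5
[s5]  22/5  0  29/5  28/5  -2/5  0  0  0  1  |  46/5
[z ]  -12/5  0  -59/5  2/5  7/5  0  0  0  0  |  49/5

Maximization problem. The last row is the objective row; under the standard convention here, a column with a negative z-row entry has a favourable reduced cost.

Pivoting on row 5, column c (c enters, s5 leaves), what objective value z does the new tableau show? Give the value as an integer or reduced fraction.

827/29

Minimum ratio for c: (46/5)/(29/5) = 46/29.
z changes by −(z-row coeff of c)·ratio = −(-59/5)·(46/29) = 2714/145.
New z = 49/5 + (2714/145) = 827/29.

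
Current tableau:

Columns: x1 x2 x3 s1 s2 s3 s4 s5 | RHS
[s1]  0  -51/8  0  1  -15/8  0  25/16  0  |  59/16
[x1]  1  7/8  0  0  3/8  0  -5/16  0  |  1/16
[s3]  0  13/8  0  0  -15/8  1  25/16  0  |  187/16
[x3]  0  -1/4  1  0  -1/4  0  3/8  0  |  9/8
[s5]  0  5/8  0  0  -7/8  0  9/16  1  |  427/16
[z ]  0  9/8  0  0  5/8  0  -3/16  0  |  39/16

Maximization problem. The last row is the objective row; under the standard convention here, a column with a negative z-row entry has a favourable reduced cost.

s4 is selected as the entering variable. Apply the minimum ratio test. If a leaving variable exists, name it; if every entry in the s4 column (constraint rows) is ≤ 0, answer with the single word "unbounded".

s1

Ratios: row 1 (s1): (59/16)/(25/16) = 59/25; row 2 (x1): entry -5/16 ≤ 0, skip; row 3 (s3): (187/16)/(25/16) = 187/25; row 4 (x3): (9/8)/(3/8) = 3; row 5 (s5): (427/16)/(9/16) = 427/9.
Minimum ratio is in the s1 row, so s1 leaves.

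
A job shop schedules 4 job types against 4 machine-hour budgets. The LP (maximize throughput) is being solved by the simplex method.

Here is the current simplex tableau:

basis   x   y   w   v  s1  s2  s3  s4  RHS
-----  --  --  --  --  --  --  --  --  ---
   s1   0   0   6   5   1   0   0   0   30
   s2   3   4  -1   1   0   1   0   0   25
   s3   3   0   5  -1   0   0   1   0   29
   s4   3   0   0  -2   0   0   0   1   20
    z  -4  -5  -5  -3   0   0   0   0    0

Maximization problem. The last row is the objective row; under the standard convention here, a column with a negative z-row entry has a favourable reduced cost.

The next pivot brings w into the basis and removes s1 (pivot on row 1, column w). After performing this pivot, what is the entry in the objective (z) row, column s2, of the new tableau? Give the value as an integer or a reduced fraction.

0

Pivot element is row 1, column w: 6.
Normalize row 1: new (row 1, s2) = 0/6 = 0.
z-row ← z-row − (-5)·(new row 1): 0 − (-5)·0 = 0.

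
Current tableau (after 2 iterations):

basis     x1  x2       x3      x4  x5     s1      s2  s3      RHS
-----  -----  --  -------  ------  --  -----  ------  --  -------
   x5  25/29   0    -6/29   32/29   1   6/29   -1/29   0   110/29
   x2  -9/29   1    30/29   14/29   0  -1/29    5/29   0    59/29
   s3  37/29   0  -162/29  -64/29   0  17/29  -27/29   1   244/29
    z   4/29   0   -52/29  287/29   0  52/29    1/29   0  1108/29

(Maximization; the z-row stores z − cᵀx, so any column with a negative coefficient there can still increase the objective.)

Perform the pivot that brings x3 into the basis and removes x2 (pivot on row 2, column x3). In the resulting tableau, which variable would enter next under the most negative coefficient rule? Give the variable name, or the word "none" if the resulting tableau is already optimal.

Pivot element 30/29. New z-row = old z-row − (-52/29)·(row 2/(30/29)).
Updated z-row coefficients: x1: -2/5, x2: 26/15, x3: 0, x4: 161/15, x5: 0, s1: 26/15, s2: 1/3, s3: 0.
The most negative is -2/5 in column x1, so x1 would enter next.

x1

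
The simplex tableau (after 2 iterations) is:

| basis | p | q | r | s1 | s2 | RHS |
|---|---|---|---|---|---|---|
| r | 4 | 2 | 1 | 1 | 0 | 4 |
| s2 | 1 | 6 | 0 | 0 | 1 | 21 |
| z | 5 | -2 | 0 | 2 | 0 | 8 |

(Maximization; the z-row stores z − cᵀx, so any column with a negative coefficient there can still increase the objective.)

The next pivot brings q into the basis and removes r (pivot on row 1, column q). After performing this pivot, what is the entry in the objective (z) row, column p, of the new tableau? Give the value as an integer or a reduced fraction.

9

Pivot element is row 1, column q: 2.
Normalize row 1: new (row 1, p) = 4/2 = 2.
z-row ← z-row − (-2)·(new row 1): 5 − (-2)·2 = 9.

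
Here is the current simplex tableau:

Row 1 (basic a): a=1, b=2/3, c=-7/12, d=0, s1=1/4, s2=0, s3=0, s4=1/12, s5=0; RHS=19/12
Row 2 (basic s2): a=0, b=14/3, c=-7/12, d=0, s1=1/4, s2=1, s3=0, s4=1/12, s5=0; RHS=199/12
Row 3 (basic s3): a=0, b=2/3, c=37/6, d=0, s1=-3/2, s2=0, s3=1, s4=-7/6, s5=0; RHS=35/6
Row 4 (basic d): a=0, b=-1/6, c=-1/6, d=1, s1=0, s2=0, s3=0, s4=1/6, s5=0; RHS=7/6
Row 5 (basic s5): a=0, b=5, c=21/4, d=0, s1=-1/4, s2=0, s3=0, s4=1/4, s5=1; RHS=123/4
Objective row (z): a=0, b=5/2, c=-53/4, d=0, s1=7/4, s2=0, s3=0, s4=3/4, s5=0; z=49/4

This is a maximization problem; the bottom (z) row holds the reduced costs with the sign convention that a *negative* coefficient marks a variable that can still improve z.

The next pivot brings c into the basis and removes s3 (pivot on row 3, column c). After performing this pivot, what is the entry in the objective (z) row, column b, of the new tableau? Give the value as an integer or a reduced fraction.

291/74

Pivot element is row 3, column c: 37/6.
Normalize row 3: new (row 3, b) = (2/3)/(37/6) = 4/37.
z-row ← z-row − (-53/4)·(new row 3): 5/2 − (-53/4)·(4/37) = 291/74.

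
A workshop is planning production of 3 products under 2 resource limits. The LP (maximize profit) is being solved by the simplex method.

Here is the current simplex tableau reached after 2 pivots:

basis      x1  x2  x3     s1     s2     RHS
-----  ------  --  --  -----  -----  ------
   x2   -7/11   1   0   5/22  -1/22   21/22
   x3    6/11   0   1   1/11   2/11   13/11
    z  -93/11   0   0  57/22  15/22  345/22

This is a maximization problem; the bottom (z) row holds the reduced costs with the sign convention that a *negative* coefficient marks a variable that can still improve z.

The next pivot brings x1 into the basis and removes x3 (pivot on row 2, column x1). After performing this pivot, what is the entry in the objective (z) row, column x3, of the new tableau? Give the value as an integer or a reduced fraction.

Pivot element is row 2, column x1: 6/11.
Normalize row 2: new (row 2, x3) = 1/(6/11) = 11/6.
z-row ← z-row − (-93/11)·(new row 2): 0 − (-93/11)·(11/6) = 31/2.

31/2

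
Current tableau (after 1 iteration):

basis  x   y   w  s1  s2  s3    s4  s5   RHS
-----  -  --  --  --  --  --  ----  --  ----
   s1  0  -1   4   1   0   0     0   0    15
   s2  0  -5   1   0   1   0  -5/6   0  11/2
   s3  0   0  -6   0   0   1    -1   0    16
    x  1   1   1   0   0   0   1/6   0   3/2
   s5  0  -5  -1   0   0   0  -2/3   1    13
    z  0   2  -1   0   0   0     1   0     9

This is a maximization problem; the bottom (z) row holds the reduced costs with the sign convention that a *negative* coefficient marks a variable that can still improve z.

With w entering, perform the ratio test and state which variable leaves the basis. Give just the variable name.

Ratios: row 1 (s1): 15/4 = 15/4; row 2 (s2): (11/2)/1 = 11/2; row 3 (s3): entry -6 ≤ 0, skip; row 4 (x): (3/2)/1 = 3/2; row 5 (s5): entry -1 ≤ 0, skip.
Minimum ratio 3/2 is in the x row, so x leaves.

x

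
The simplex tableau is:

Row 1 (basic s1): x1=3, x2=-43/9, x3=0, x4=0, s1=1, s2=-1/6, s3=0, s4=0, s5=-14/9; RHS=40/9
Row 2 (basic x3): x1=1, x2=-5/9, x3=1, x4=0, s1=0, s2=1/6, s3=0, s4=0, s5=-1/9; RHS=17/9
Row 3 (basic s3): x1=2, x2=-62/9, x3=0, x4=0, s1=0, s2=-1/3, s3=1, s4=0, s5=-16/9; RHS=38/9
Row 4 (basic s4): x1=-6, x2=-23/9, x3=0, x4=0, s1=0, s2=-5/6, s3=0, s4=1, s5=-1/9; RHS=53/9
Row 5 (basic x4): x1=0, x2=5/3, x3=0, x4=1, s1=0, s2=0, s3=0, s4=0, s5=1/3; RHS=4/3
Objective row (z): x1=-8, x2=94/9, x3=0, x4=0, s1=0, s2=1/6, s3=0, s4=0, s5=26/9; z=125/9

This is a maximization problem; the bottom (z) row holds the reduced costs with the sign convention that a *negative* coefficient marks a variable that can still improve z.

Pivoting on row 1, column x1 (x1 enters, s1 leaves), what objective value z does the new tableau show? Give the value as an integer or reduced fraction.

Minimum ratio for x1: (40/9)/3 = 40/27.
z changes by −(z-row coeff of x1)·ratio = −(-8)·(40/27) = 320/27.
New z = 125/9 + (320/27) = 695/27.

695/27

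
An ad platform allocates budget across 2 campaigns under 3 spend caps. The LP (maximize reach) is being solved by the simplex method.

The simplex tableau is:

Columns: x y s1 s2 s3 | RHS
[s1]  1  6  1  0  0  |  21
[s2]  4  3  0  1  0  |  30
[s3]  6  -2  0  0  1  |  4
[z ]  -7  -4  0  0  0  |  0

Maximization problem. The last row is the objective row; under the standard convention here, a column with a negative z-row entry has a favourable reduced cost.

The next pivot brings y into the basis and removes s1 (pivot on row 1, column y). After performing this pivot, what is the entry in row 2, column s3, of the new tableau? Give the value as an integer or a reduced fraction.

0

Pivot element is row 1, column y: 6.
Normalize row 1: new (row 1, s3) = 0/6 = 0.
row 2 ← row 2 − 3·(new row 1): 0 − 3·0 = 0.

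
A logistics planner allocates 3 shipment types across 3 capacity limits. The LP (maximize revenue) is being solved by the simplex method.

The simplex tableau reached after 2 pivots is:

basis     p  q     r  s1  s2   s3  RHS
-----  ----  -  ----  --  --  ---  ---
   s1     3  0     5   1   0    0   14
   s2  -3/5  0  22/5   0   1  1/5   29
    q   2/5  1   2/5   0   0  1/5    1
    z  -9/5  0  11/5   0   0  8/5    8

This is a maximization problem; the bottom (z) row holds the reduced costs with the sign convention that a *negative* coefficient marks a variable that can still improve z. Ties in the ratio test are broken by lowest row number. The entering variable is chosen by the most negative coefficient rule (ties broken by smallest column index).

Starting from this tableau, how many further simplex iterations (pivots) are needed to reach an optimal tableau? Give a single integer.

pivot: p in, q out → z = 25/2
No improving column remains; optimal.

1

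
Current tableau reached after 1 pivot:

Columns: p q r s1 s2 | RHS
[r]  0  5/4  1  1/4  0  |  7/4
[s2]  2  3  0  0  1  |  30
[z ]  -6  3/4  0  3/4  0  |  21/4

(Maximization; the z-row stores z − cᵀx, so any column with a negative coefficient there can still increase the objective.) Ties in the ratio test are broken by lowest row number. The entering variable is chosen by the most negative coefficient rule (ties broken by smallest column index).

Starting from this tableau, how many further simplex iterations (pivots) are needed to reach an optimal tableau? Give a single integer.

pivot: p in, s2 out → z = 381/4
No improving column remains; optimal.

1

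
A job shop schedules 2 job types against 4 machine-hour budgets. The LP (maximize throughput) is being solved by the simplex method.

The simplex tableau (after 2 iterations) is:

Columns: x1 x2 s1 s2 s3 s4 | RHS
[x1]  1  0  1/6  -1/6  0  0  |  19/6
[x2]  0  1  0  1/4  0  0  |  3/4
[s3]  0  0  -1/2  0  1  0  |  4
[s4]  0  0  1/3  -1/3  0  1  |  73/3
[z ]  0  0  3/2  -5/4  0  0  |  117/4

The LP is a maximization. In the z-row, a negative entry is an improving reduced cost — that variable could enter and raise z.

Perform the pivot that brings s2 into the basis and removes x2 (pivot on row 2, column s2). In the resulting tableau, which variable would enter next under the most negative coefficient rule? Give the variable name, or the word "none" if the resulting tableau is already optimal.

none

Pivot element 1/4. New z-row = old z-row − (-5/4)·(row 2/(1/4)).
Updated z-row coefficients: x1: 0, x2: 5, s1: 3/2, s2: 0, s3: 0, s4: 0.
No coefficient is strictly negative; the tableau after this pivot is optimal.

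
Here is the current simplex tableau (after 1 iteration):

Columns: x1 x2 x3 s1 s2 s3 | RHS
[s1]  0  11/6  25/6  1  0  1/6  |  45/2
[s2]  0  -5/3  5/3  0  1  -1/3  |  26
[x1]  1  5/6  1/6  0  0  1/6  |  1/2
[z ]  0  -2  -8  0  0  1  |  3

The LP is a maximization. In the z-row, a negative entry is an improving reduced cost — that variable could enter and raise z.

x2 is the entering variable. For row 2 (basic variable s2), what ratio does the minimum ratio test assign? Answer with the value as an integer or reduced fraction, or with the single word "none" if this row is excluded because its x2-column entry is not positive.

The x2 entry in row 2 is -5/3 ≤ 0, so this row gives no ratio.

none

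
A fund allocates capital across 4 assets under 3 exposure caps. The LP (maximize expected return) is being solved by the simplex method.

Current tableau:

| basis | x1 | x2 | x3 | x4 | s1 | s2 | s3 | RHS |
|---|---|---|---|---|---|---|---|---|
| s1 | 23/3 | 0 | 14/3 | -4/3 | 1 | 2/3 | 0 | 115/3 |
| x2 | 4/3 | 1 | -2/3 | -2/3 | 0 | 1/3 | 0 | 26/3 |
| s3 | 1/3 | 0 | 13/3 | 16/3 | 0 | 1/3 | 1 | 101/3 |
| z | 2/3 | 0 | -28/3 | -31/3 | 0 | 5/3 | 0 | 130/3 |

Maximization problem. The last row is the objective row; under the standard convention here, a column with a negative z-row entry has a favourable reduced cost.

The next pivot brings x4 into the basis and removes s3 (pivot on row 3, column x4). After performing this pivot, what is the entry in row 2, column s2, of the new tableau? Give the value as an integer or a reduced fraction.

3/8

Pivot element is row 3, column x4: 16/3.
Normalize row 3: new (row 3, s2) = (1/3)/(16/3) = 1/16.
row 2 ← row 2 − (-2/3)·(new row 3): 1/3 − (-2/3)·(1/16) = 3/8.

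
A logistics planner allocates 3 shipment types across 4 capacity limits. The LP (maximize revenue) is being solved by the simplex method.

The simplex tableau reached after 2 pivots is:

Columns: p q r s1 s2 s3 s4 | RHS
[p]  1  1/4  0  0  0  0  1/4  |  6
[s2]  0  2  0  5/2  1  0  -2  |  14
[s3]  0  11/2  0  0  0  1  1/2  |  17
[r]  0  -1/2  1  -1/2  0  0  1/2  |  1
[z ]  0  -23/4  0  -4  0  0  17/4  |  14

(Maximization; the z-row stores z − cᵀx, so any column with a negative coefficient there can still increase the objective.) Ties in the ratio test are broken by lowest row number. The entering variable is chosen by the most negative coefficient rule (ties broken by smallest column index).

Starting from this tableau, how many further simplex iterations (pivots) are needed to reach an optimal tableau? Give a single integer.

pivot: q in, s3 out → z = 699/22
pivot: s1 in, s2 out → z = 4871/110
No improving column remains; optimal.

2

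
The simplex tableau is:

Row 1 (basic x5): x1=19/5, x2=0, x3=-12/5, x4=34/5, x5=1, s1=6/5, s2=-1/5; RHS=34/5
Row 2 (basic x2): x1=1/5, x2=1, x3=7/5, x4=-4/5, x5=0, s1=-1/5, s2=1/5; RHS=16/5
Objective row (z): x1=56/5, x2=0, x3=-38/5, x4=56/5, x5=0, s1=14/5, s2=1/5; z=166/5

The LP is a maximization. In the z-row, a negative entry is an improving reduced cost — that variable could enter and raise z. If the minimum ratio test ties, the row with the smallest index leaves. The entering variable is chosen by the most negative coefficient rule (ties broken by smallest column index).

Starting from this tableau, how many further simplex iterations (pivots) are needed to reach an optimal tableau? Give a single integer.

pivot: x3 in, x2 out → z = 354/7
No improving column remains; optimal.

1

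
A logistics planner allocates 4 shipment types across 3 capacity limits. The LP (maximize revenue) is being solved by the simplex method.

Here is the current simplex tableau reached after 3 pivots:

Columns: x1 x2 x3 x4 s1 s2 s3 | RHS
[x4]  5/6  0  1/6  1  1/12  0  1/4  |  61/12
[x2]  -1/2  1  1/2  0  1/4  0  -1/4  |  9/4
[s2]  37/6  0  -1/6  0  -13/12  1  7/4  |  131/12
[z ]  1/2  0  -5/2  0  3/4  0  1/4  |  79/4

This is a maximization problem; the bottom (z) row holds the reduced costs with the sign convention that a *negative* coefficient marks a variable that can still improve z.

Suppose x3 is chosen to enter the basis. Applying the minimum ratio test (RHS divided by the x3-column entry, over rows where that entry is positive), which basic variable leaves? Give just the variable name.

x2

Ratios: row 1 (x4): (61/12)/(1/6) = 61/2; row 2 (x2): (9/4)/(1/2) = 9/2; row 3 (s2): entry -1/6 ≤ 0, skip.
Minimum ratio 9/2 is in the x2 row, so x2 leaves.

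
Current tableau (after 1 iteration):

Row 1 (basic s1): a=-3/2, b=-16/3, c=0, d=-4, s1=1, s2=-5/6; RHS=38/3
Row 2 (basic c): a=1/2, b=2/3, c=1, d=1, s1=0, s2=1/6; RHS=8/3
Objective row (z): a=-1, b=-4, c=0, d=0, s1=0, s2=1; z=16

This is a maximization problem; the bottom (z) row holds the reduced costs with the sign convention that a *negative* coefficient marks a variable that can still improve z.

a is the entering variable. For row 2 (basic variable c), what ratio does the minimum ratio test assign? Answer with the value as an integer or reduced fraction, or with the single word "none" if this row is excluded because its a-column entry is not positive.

16/3

Ratio = RHS / (a entry) = (8/3) / (1/2) = 16/3.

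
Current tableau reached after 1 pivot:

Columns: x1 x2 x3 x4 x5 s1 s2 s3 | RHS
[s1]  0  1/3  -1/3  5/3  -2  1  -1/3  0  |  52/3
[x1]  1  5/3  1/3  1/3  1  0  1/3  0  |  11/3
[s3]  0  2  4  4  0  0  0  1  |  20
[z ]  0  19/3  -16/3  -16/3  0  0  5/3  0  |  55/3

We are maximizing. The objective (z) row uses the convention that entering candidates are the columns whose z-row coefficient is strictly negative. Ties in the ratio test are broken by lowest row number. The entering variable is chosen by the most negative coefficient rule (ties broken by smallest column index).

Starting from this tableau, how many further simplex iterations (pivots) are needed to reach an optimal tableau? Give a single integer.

pivot: x3 in, s3 out → z = 45
No improving column remains; optimal.

1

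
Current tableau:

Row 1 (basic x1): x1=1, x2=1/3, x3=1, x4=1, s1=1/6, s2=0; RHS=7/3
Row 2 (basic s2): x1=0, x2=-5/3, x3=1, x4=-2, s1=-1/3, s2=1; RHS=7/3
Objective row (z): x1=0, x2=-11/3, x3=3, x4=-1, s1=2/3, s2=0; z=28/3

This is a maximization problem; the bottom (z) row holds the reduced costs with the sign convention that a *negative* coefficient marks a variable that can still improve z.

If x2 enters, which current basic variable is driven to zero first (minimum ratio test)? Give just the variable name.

Ratios: row 1 (x1): (7/3)/(1/3) = 7; row 2 (s2): entry -5/3 ≤ 0, skip.
Minimum ratio 7 is in the x1 row, so x1 leaves.

x1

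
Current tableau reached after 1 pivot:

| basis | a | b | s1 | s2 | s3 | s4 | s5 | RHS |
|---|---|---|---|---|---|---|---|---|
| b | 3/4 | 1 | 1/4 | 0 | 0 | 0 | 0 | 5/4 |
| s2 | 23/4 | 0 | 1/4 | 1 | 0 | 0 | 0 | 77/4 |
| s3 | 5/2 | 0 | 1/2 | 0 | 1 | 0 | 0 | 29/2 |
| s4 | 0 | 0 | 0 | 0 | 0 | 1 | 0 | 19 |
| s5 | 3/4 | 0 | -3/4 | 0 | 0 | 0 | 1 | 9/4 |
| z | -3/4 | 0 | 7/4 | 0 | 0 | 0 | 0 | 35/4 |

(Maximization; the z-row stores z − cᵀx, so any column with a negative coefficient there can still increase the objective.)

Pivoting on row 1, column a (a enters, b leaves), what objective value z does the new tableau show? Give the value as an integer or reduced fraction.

10

Minimum ratio for a: (5/4)/(3/4) = 5/3.
z changes by −(z-row coeff of a)·ratio = −(-3/4)·(5/3) = 5/4.
New z = 35/4 + (5/4) = 10.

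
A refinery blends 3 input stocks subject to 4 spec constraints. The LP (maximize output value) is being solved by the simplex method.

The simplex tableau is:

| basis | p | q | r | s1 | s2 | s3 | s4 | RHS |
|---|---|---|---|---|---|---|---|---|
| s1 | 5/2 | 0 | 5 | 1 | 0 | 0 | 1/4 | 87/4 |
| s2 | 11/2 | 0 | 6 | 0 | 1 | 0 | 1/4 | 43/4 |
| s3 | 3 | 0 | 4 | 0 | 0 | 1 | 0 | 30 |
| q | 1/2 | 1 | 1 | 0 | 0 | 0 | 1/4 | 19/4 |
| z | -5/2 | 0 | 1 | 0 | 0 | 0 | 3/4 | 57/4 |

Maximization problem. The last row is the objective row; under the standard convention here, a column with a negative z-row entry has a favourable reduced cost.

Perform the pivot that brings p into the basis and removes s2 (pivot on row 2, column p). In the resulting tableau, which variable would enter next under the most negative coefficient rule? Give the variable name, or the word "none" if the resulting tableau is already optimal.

Pivot element 11/2. New z-row = old z-row − (-5/2)·(row 2/(11/2)).
Updated z-row coefficients: p: 0, q: 0, r: 41/11, s1: 0, s2: 5/11, s3: 0, s4: 19/22.
No coefficient is strictly negative; the tableau after this pivot is optimal.

none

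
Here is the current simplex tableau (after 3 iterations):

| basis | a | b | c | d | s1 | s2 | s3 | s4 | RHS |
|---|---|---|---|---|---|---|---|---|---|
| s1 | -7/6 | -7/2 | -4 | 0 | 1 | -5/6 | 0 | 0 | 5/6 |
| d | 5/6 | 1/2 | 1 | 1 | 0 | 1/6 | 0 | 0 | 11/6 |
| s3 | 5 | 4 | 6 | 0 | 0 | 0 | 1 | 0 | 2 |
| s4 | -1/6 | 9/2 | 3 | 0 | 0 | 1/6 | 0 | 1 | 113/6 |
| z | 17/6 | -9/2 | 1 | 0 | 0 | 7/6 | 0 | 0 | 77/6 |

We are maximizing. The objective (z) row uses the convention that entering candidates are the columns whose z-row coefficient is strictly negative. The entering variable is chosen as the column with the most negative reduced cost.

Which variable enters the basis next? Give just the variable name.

Objective-row coefficients: a: 17/6, b: -9/2, c: 1, d: 0, s1: 0, s2: 7/6, s3: 0, s4: 0.
The most negative is -9/2 in column b, so b enters.

b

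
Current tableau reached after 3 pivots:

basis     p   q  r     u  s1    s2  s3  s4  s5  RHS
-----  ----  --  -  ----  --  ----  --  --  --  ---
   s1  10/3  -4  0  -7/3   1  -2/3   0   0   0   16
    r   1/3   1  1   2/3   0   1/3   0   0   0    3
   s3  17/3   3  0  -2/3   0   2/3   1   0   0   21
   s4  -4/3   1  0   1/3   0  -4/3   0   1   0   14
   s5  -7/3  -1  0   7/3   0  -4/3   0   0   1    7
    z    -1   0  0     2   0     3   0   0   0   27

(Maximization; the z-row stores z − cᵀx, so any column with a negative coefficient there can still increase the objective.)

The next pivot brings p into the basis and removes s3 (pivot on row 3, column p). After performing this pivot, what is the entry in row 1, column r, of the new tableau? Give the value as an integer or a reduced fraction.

0

Pivot element is row 3, column p: 17/3.
Normalize row 3: new (row 3, r) = 0/(17/3) = 0.
row 1 ← row 1 − (10/3)·(new row 3): 0 − (10/3)·0 = 0.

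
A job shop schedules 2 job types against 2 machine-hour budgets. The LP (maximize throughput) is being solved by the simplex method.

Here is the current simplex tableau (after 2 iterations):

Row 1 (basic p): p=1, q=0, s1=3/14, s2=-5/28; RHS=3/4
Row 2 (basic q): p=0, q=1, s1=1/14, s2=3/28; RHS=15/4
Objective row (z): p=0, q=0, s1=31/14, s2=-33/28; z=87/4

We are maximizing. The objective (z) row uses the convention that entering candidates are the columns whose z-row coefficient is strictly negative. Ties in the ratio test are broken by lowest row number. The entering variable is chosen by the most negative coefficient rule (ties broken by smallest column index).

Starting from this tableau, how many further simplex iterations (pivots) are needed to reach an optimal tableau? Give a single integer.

pivot: s2 in, q out → z = 63
No improving column remains; optimal.

1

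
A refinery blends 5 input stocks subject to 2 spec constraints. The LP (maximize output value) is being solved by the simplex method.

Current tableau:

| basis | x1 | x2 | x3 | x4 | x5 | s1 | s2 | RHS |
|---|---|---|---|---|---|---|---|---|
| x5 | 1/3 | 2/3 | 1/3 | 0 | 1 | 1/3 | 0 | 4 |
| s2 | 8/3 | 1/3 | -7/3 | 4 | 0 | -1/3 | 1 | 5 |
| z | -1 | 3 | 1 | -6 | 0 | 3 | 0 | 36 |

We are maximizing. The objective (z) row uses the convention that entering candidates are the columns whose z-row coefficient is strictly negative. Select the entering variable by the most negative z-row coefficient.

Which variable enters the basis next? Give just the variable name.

x4

Objective-row coefficients: x1: -1, x2: 3, x3: 1, x4: -6, x5: 0, s1: 3, s2: 0.
The most negative is -6 in column x4, so x4 enters.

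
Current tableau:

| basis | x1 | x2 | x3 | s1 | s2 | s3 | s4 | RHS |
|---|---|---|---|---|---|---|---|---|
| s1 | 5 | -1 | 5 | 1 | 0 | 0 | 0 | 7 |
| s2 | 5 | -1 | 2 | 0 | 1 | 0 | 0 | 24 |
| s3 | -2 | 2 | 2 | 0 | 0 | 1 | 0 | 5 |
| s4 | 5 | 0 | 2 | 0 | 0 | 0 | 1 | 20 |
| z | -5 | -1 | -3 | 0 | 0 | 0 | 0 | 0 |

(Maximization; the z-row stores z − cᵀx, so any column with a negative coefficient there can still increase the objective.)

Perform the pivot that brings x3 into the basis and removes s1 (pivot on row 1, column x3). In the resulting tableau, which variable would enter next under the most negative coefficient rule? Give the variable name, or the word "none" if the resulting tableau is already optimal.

Pivot element 5. New z-row = old z-row − (-3)·(row 1/5).
Updated z-row coefficients: x1: -2, x2: -8/5, x3: 0, s1: 3/5, s2: 0, s3: 0, s4: 0.
The most negative is -2 in column x1, so x1 would enter next.

x1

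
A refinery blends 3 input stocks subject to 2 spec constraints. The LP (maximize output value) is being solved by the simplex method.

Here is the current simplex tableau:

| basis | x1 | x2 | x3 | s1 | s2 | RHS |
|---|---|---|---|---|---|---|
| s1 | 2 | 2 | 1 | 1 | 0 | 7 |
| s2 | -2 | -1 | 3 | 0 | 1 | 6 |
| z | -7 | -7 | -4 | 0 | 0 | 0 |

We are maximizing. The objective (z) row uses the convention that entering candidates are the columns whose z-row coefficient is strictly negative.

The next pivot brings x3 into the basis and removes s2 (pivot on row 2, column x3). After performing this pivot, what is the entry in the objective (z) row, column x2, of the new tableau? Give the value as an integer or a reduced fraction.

-25/3

Pivot element is row 2, column x3: 3.
Normalize row 2: new (row 2, x2) = (-1)/3 = -1/3.
z-row ← z-row − (-4)·(new row 2): -7 − (-4)·(-1/3) = -25/3.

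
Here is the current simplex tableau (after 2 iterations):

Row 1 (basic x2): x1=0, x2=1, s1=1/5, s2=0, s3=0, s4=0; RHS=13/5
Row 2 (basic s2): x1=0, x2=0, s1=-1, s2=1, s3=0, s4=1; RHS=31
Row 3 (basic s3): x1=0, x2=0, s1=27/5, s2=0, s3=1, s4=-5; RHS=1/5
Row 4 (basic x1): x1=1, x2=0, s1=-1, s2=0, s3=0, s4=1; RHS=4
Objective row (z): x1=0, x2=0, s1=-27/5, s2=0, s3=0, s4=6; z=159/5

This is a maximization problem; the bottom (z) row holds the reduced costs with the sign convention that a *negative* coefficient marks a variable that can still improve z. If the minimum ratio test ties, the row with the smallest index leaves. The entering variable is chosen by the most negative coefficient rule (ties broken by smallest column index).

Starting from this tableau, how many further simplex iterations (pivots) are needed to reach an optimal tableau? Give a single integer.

pivot: s1 in, s3 out → z = 32
No improving column remains; optimal.

1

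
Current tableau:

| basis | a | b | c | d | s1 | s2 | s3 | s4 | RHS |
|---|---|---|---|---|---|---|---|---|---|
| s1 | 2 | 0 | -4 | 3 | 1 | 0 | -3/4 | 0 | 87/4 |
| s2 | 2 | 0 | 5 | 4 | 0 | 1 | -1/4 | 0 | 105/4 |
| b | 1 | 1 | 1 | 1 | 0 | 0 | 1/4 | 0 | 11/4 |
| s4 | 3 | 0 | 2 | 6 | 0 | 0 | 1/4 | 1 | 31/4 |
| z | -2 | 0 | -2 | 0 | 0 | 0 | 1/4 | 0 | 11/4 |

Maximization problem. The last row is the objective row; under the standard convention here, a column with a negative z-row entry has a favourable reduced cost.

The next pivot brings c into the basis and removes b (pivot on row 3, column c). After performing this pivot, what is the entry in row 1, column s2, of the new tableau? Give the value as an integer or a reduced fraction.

0

Pivot element is row 3, column c: 1.
Normalize row 3: new (row 3, s2) = 0/1 = 0.
row 1 ← row 1 − (-4)·(new row 3): 0 − (-4)·0 = 0.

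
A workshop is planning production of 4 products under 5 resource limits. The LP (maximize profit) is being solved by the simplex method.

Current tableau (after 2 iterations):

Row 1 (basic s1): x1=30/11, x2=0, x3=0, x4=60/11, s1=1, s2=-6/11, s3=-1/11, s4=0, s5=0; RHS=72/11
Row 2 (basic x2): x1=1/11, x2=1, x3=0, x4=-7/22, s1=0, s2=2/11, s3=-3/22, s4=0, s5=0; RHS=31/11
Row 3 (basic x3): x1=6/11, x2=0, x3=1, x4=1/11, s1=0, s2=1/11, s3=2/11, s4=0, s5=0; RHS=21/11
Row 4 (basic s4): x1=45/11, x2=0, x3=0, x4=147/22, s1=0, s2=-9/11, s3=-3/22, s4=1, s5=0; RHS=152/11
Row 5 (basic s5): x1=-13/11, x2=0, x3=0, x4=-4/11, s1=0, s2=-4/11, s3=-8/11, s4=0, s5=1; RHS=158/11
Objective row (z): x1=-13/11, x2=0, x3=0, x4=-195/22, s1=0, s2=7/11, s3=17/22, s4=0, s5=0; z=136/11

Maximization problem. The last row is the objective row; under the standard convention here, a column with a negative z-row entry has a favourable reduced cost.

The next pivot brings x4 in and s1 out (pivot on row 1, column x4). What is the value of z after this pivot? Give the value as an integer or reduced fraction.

Minimum ratio for x4: (72/11)/(60/11) = 6/5.
z changes by −(z-row coeff of x4)·ratio = −(-195/22)·(6/5) = 117/11.
New z = 136/11 + (117/11) = 23.

23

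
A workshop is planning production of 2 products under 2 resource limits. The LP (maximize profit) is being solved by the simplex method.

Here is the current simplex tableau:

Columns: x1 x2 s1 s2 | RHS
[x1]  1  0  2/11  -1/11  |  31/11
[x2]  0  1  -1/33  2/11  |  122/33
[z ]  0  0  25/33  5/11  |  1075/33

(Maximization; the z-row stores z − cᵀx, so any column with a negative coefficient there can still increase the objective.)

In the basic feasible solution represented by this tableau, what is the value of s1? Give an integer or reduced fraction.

0

s1 is nonbasic (not in the basis column), so its value in the current BFS is 0.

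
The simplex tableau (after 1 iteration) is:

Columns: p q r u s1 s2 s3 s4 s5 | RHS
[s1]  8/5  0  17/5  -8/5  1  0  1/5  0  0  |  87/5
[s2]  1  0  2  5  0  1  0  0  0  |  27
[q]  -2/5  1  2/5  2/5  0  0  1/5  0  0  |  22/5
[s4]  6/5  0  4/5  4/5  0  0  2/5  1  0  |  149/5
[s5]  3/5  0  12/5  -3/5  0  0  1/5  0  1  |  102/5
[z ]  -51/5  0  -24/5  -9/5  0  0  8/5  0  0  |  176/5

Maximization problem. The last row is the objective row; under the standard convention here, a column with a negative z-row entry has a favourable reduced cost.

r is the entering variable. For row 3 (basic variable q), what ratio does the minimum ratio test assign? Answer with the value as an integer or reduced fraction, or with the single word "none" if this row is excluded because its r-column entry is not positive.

11

Ratio = RHS / (r entry) = (22/5) / (2/5) = 11.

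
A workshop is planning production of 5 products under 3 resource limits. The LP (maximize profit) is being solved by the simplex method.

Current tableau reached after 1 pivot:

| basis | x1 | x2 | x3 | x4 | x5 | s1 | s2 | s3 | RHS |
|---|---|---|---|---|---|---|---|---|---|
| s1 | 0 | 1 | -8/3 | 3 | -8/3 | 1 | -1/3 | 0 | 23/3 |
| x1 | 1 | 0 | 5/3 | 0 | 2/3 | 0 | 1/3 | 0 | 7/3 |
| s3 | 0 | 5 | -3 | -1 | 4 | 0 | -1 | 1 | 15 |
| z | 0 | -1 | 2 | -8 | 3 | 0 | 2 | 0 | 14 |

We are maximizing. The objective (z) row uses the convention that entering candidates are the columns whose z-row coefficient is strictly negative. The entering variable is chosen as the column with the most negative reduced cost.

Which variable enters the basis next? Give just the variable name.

Objective-row coefficients: x1: 0, x2: -1, x3: 2, x4: -8, x5: 3, s1: 0, s2: 2, s3: 0.
The most negative is -8 in column x4, so x4 enters.

x4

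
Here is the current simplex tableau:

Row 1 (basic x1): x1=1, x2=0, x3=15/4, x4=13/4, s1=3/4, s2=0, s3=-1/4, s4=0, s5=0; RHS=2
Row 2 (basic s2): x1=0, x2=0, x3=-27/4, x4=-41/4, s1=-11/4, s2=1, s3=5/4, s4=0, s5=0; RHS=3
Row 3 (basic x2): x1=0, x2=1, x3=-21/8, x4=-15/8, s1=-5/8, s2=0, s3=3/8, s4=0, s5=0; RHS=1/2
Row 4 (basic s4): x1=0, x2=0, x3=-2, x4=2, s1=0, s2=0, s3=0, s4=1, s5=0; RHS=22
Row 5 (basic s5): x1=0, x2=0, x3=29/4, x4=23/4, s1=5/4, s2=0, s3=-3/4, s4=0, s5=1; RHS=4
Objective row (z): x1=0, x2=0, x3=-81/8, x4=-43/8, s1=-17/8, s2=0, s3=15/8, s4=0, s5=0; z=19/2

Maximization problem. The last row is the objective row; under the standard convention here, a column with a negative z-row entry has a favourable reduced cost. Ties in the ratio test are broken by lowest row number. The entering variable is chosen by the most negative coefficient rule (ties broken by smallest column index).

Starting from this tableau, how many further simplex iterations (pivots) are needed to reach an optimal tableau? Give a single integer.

2

pivot: x3 in, x1 out → z = 149/10
pivot: s1 in, x3 out → z = 91/6
No improving column remains; optimal.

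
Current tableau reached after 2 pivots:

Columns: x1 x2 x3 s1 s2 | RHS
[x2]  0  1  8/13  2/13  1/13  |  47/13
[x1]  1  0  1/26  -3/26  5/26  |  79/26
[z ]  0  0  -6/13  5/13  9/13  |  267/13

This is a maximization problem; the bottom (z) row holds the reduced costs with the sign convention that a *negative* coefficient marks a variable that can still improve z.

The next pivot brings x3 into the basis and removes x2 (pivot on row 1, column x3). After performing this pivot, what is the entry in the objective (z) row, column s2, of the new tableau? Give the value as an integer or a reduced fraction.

Pivot element is row 1, column x3: 8/13.
Normalize row 1: new (row 1, s2) = (1/13)/(8/13) = 1/8.
z-row ← z-row − (-6/13)·(new row 1): 9/13 − (-6/13)·(1/8) = 3/4.

3/4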